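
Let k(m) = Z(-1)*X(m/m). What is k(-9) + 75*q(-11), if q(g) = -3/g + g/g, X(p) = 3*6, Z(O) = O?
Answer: 852/11 ≈ 77.455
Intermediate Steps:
X(p) = 18
k(m) = -18 (k(m) = -1*18 = -18)
q(g) = 1 - 3/g (q(g) = -3/g + 1 = 1 - 3/g)
k(-9) + 75*q(-11) = -18 + 75*((-3 - 11)/(-11)) = -18 + 75*(-1/11*(-14)) = -18 + 75*(14/11) = -18 + 1050/11 = 852/11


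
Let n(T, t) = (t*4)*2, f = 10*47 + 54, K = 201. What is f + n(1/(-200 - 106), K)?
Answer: 2132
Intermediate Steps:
f = 524 (f = 470 + 54 = 524)
n(T, t) = 8*t (n(T, t) = (4*t)*2 = 8*t)
f + n(1/(-200 - 106), K) = 524 + 8*201 = 524 + 1608 = 2132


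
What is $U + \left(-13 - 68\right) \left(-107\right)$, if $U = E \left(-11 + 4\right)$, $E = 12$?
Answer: $8583$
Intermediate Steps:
$U = -84$ ($U = 12 \left(-11 + 4\right) = 12 \left(-7\right) = -84$)
$U + \left(-13 - 68\right) \left(-107\right) = -84 + \left(-13 - 68\right) \left(-107\right) = -84 - -8667 = -84 + 8667 = 8583$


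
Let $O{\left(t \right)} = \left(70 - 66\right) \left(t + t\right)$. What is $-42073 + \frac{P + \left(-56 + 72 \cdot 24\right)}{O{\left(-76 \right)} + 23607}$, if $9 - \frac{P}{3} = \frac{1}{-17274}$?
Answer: $- \frac{5571643642823}{132428242} \approx -42073.0$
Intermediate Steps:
$P = \frac{155467}{5758}$ ($P = 27 - \frac{3}{-17274} = 27 - - \frac{1}{5758} = 27 + \frac{1}{5758} = \frac{155467}{5758} \approx 27.0$)
$O{\left(t \right)} = 8 t$ ($O{\left(t \right)} = \left(70 - 66\right) 2 t = 4 \cdot 2 t = 8 t$)
$-42073 + \frac{P + \left(-56 + 72 \cdot 24\right)}{O{\left(-76 \right)} + 23607} = -42073 + \frac{\frac{155467}{5758} + \left(-56 + 72 \cdot 24\right)}{8 \left(-76\right) + 23607} = -42073 + \frac{\frac{155467}{5758} + \left(-56 + 1728\right)}{-608 + 23607} = -42073 + \frac{\frac{155467}{5758} + 1672}{22999} = -42073 + \frac{9782843}{5758} \cdot \frac{1}{22999} = -42073 + \frac{9782843}{132428242} = - \frac{5571643642823}{132428242}$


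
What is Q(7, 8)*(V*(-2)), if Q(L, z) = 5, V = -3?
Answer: 30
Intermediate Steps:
Q(7, 8)*(V*(-2)) = 5*(-3*(-2)) = 5*6 = 30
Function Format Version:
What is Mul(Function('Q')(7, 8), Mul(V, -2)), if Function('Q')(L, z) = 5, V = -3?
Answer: 30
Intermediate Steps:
Mul(Function('Q')(7, 8), Mul(V, -2)) = Mul(5, Mul(-3, -2)) = Mul(5, 6) = 30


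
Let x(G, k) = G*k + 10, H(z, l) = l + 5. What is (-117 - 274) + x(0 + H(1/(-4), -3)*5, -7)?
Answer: -451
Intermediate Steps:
H(z, l) = 5 + l
x(G, k) = 10 + G*k
(-117 - 274) + x(0 + H(1/(-4), -3)*5, -7) = (-117 - 274) + (10 + (0 + (5 - 3)*5)*(-7)) = -391 + (10 + (0 + 2*5)*(-7)) = -391 + (10 + (0 + 10)*(-7)) = -391 + (10 + 10*(-7)) = -391 + (10 - 70) = -391 - 60 = -451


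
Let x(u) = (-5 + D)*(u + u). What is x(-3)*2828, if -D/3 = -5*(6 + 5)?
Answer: -2714880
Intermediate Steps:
D = 165 (D = -(-15)*(6 + 5) = -(-15)*11 = -3*(-55) = 165)
x(u) = 320*u (x(u) = (-5 + 165)*(u + u) = 160*(2*u) = 320*u)
x(-3)*2828 = (320*(-3))*2828 = -960*2828 = -2714880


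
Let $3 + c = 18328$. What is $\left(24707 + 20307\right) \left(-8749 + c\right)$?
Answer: $431054064$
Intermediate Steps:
$c = 18325$ ($c = -3 + 18328 = 18325$)
$\left(24707 + 20307\right) \left(-8749 + c\right) = \left(24707 + 20307\right) \left(-8749 + 18325\right) = 45014 \cdot 9576 = 431054064$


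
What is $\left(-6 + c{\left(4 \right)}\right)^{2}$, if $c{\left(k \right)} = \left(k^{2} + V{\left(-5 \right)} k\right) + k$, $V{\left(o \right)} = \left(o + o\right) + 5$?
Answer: $36$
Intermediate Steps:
$V{\left(o \right)} = 5 + 2 o$ ($V{\left(o \right)} = 2 o + 5 = 5 + 2 o$)
$c{\left(k \right)} = k^{2} - 4 k$ ($c{\left(k \right)} = \left(k^{2} + \left(5 + 2 \left(-5\right)\right) k\right) + k = \left(k^{2} + \left(5 - 10\right) k\right) + k = \left(k^{2} - 5 k\right) + k = k^{2} - 4 k$)
$\left(-6 + c{\left(4 \right)}\right)^{2} = \left(-6 + 4 \left(-4 + 4\right)\right)^{2} = \left(-6 + 4 \cdot 0\right)^{2} = \left(-6 + 0\right)^{2} = \left(-6\right)^{2} = 36$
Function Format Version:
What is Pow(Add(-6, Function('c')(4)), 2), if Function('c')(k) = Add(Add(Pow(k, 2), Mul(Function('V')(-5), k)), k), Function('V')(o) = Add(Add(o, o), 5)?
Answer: 36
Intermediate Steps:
Function('V')(o) = Add(5, Mul(2, o)) (Function('V')(o) = Add(Mul(2, o), 5) = Add(5, Mul(2, o)))
Function('c')(k) = Add(Pow(k, 2), Mul(-4, k)) (Function('c')(k) = Add(Add(Pow(k, 2), Mul(Add(5, Mul(2, -5)), k)), k) = Add(Add(Pow(k, 2), Mul(Add(5, -10), k)), k) = Add(Add(Pow(k, 2), Mul(-5, k)), k) = Add(Pow(k, 2), Mul(-4, k)))
Pow(Add(-6, Function('c')(4)), 2) = Pow(Add(-6, Mul(4, Add(-4, 4))), 2) = Pow(Add(-6, Mul(4, 0)), 2) = Pow(Add(-6, 0), 2) = Pow(-6, 2) = 36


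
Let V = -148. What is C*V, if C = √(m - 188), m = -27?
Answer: -148*I*√215 ≈ -2170.1*I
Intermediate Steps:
C = I*√215 (C = √(-27 - 188) = √(-215) = I*√215 ≈ 14.663*I)
C*V = (I*√215)*(-148) = -148*I*√215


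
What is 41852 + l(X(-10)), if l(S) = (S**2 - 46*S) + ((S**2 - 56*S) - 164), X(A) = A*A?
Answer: 51488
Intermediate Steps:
X(A) = A**2
l(S) = -164 - 102*S + 2*S**2 (l(S) = (S**2 - 46*S) + (-164 + S**2 - 56*S) = -164 - 102*S + 2*S**2)
41852 + l(X(-10)) = 41852 + (-164 - 102*(-10)**2 + 2*((-10)**2)**2) = 41852 + (-164 - 102*100 + 2*100**2) = 41852 + (-164 - 10200 + 2*10000) = 41852 + (-164 - 10200 + 20000) = 41852 + 9636 = 51488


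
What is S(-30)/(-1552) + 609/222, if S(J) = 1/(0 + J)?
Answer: 4725877/1722720 ≈ 2.7433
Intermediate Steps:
S(J) = 1/J
S(-30)/(-1552) + 609/222 = 1/(-30*(-1552)) + 609/222 = -1/30*(-1/1552) + 609*(1/222) = 1/46560 + 203/74 = 4725877/1722720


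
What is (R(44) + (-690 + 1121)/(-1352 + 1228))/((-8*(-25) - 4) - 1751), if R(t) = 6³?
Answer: -26353/192820 ≈ -0.13667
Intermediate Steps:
R(t) = 216
(R(44) + (-690 + 1121)/(-1352 + 1228))/((-8*(-25) - 4) - 1751) = (216 + (-690 + 1121)/(-1352 + 1228))/((-8*(-25) - 4) - 1751) = (216 + 431/(-124))/((200 - 4) - 1751) = (216 + 431*(-1/124))/(196 - 1751) = (216 - 431/124)/(-1555) = (26353/124)*(-1/1555) = -26353/192820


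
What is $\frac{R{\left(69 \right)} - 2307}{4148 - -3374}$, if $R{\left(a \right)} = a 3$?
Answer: $- \frac{1050}{3761} \approx -0.27918$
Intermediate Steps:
$R{\left(a \right)} = 3 a$
$\frac{R{\left(69 \right)} - 2307}{4148 - -3374} = \frac{3 \cdot 69 - 2307}{4148 - -3374} = \frac{207 - 2307}{4148 + 3374} = - \frac{2100}{7522} = \left(-2100\right) \frac{1}{7522} = - \frac{1050}{3761}$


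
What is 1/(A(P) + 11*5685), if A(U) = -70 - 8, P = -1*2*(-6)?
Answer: 1/62457 ≈ 1.6011e-5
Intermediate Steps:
P = 12 (P = -2*(-6) = 12)
A(U) = -78
1/(A(P) + 11*5685) = 1/(-78 + 11*5685) = 1/(-78 + 62535) = 1/62457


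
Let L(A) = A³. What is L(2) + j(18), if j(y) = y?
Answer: 26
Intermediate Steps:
L(2) + j(18) = 2³ + 18 = 8 + 18 = 26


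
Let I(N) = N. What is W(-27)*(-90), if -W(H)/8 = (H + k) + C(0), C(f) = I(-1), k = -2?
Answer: -21600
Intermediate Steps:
C(f) = -1
W(H) = 24 - 8*H (W(H) = -8*((H - 2) - 1) = -8*((-2 + H) - 1) = -8*(-3 + H) = 24 - 8*H)
W(-27)*(-90) = (24 - 8*(-27))*(-90) = (24 + 216)*(-90) = 240*(-90) = -21600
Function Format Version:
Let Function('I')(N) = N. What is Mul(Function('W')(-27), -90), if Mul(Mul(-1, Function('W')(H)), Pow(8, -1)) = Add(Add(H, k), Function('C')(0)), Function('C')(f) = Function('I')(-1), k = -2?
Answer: -21600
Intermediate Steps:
Function('C')(f) = -1
Function('W')(H) = Add(24, Mul(-8, H)) (Function('W')(H) = Mul(-8, Add(Add(H, -2), -1)) = Mul(-8, Add(Add(-2, H), -1)) = Mul(-8, Add(-3, H)) = Add(24, Mul(-8, H)))
Mul(Function('W')(-27), -90) = Mul(Add(24, Mul(-8, -27)), -90) = Mul(Add(24, 216), -90) = Mul(240, -90) = -21600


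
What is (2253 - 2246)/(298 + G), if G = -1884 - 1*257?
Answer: -7/1843 ≈ -0.0037982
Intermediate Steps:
G = -2141 (G = -1884 - 257 = -2141)
(2253 - 2246)/(298 + G) = (2253 - 2246)/(298 - 2141) = 7/(-1843) = 7*(-1/1843) = -7/1843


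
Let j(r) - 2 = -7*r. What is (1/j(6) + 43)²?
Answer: 2954961/1600 ≈ 1846.9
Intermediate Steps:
j(r) = 2 - 7*r
(1/j(6) + 43)² = (1/(2 - 7*6) + 43)² = (1/(2 - 42) + 43)² = (1/(-40) + 43)² = (-1/40 + 43)² = (1719/40)² = 2954961/1600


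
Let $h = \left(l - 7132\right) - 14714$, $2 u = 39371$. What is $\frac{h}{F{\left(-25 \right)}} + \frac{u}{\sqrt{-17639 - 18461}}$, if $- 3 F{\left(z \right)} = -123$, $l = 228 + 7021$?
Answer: $- \frac{14597}{41} - \frac{39371 i}{380} \approx -356.02 - 103.61 i$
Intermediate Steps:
$l = 7249$
$F{\left(z \right)} = 41$ ($F{\left(z \right)} = \left(- \frac{1}{3}\right) \left(-123\right) = 41$)
$u = \frac{39371}{2}$ ($u = \frac{1}{2} \cdot 39371 = \frac{39371}{2} \approx 19686.0$)
$h = -14597$ ($h = \left(7249 - 7132\right) - 14714 = 117 - 14714 = -14597$)
$\frac{h}{F{\left(-25 \right)}} + \frac{u}{\sqrt{-17639 - 18461}} = - \frac{14597}{41} + \frac{39371}{2 \sqrt{-17639 - 18461}} = \left(-14597\right) \frac{1}{41} + \frac{39371}{2 \sqrt{-36100}} = - \frac{14597}{41} + \frac{39371}{2 \cdot 190 i} = - \frac{14597}{41} + \frac{39371 \left(- \frac{i}{190}\right)}{2} = - \frac{14597}{41} - \frac{39371 i}{380}$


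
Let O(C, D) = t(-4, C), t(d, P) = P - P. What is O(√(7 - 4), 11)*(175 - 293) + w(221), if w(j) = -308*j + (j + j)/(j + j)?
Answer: -68067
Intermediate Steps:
t(d, P) = 0
O(C, D) = 0
w(j) = 1 - 308*j (w(j) = -308*j + (2*j)/((2*j)) = -308*j + (2*j)*(1/(2*j)) = -308*j + 1 = 1 - 308*j)
O(√(7 - 4), 11)*(175 - 293) + w(221) = 0*(175 - 293) + (1 - 308*221) = 0*(-118) + (1 - 68068) = 0 - 68067 = -68067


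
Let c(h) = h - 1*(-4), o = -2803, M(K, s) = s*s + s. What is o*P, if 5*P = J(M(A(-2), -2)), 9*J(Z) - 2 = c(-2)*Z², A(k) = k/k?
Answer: -5606/9 ≈ -622.89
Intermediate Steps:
A(k) = 1
M(K, s) = s + s² (M(K, s) = s² + s = s + s²)
c(h) = 4 + h (c(h) = h + 4 = 4 + h)
J(Z) = 2/9 + 2*Z²/9 (J(Z) = 2/9 + ((4 - 2)*Z²)/9 = 2/9 + (2*Z²)/9 = 2/9 + 2*Z²/9)
P = 2/9 (P = (2/9 + 2*(-2*(1 - 2))²/9)/5 = (2/9 + 2*(-2*(-1))²/9)/5 = (2/9 + (2/9)*2²)/5 = (2/9 + (2/9)*4)/5 = (2/9 + 8/9)/5 = (⅕)*(10/9) = 2/9 ≈ 0.22222)
o*P = -2803*2/9 = -5606/9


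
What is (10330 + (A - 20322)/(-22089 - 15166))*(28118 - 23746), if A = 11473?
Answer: 1682577311628/37255 ≈ 4.5164e+7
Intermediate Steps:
(10330 + (A - 20322)/(-22089 - 15166))*(28118 - 23746) = (10330 + (11473 - 20322)/(-22089 - 15166))*(28118 - 23746) = (10330 - 8849/(-37255))*4372 = (10330 - 8849*(-1/37255))*4372 = (10330 + 8849/37255)*4372 = (384852999/37255)*4372 = 1682577311628/37255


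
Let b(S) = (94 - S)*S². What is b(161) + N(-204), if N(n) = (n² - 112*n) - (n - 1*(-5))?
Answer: -1672044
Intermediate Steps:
N(n) = -5 + n² - 113*n (N(n) = (n² - 112*n) - (n + 5) = (n² - 112*n) - (5 + n) = (n² - 112*n) + (-5 - n) = -5 + n² - 113*n)
b(S) = S²*(94 - S)
b(161) + N(-204) = 161²*(94 - 1*161) + (-5 + (-204)² - 113*(-204)) = 25921*(94 - 161) + (-5 + 41616 + 23052) = 25921*(-67) + 64663 = -1736707 + 64663 = -1672044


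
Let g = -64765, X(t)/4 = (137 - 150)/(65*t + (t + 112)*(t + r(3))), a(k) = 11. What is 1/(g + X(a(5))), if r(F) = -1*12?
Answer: -148/9585233 ≈ -1.5440e-5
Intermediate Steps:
r(F) = -12
X(t) = -52/(65*t + (-12 + t)*(112 + t)) (X(t) = 4*((137 - 150)/(65*t + (t + 112)*(t - 12))) = 4*(-13/(65*t + (112 + t)*(-12 + t))) = 4*(-13/(65*t + (-12 + t)*(112 + t))) = -52/(65*t + (-12 + t)*(112 + t)))
1/(g + X(a(5))) = 1/(-64765 - 52/(-1344 + 11² + 165*11)) = 1/(-64765 - 52/(-1344 + 121 + 1815)) = 1/(-64765 - 52/592) = 1/(-64765 - 52*1/592) = 1/(-64765 - 13/148) = 1/(-9585233/148) = -148/9585233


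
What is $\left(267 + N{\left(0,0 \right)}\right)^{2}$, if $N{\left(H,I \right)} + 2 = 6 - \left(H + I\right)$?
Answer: $73441$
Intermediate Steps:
$N{\left(H,I \right)} = 4 - H - I$ ($N{\left(H,I \right)} = -2 - \left(-6 + H + I\right) = 4 - H - I$)
$\left(267 + N{\left(0,0 \right)}\right)^{2} = \left(267 - -4\right)^{2} = \left(267 + \left(4 + 0 + 0\right)\right)^{2} = \left(267 + 4\right)^{2} = 271^{2} = 73441$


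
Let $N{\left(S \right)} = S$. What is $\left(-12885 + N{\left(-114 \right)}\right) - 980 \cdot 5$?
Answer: $-17899$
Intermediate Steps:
$\left(-12885 + N{\left(-114 \right)}\right) - 980 \cdot 5 = \left(-12885 - 114\right) - 980 \cdot 5 = -12999 - 4900 = -17899$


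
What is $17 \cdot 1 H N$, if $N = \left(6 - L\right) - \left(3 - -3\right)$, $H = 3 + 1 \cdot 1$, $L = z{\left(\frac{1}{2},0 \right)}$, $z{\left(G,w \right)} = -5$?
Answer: $340$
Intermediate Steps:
$L = -5$
$H = 4$ ($H = 3 + 1 = 4$)
$N = 5$ ($N = \left(6 - -5\right) - \left(3 - -3\right) = \left(6 + 5\right) - \left(3 + 3\right) = 11 - 6 = 5$)
$17 \cdot 1 H N = 17 \cdot 1 \cdot 4 \cdot 5 = 17 \cdot 4 \cdot 5 = 68 \cdot 5 = 340$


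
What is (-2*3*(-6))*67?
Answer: 2412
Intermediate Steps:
(-2*3*(-6))*67 = -6*(-6)*67 = 36*67 = 2412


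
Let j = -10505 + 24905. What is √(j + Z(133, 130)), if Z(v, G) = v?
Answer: √14533 ≈ 120.55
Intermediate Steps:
j = 14400
√(j + Z(133, 130)) = √(14400 + 133) = √14533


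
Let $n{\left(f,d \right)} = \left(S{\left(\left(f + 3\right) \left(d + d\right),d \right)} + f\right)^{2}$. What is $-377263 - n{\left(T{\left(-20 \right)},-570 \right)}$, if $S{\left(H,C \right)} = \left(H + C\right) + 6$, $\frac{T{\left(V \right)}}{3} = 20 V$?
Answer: $-1857267827119$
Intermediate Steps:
$T{\left(V \right)} = 60 V$ ($T{\left(V \right)} = 3 \cdot 20 V = 60 V$)
$S{\left(H,C \right)} = 6 + C + H$ ($S{\left(H,C \right)} = \left(C + H\right) + 6 = 6 + C + H$)
$n{\left(f,d \right)} = \left(6 + d + f + 2 d \left(3 + f\right)\right)^{2}$ ($n{\left(f,d \right)} = \left(\left(6 + d + \left(f + 3\right) \left(d + d\right)\right) + f\right)^{2} = \left(\left(6 + d + \left(3 + f\right) 2 d\right) + f\right)^{2} = \left(\left(6 + d + 2 d \left(3 + f\right)\right) + f\right)^{2} = \left(6 + d + f + 2 d \left(3 + f\right)\right)^{2}$)
$-377263 - n{\left(T{\left(-20 \right)},-570 \right)} = -377263 - \left(6 - 570 + 60 \left(-20\right) + 2 \left(-570\right) \left(3 + 60 \left(-20\right)\right)\right)^{2} = -377263 - \left(6 - 570 - 1200 + 2 \left(-570\right) \left(3 - 1200\right)\right)^{2} = -377263 - \left(6 - 570 - 1200 + 2 \left(-570\right) \left(-1197\right)\right)^{2} = -377263 - \left(6 - 570 - 1200 + 1364580\right)^{2} = -377263 - 1362816^{2} = -377263 - 1857267449856 = -1857267827119$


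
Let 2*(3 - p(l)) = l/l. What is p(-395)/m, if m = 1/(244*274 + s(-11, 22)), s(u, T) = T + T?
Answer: 167250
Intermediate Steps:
s(u, T) = 2*T
p(l) = 5/2 (p(l) = 3 - l/(2*l) = 3 - ½*1 = 3 - ½ = 5/2)
m = 1/66900 (m = 1/(244*274 + 2*22) = 1/(66856 + 44) = 1/66900 ≈ 1.4948e-5)
p(-395)/m = 5/(2*(1/66900)) = (5/2)*66900 = 167250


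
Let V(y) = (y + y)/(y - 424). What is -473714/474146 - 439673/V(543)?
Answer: -12404174285053/257461278 ≈ -48179.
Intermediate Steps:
V(y) = 2*y/(-424 + y) (V(y) = (2*y)/(-424 + y) = 2*y/(-424 + y))
-473714/474146 - 439673/V(543) = -473714/474146 - 439673/(2*543/(-424 + 543)) = -473714*1/474146 - 439673/(2*543/119) = -236857/237073 - 439673/(2*543*(1/119)) = -236857/237073 - 439673/1086/119 = -236857/237073 - 439673*119/1086 = -236857/237073 - 52321087/1086 = -12404174285053/257461278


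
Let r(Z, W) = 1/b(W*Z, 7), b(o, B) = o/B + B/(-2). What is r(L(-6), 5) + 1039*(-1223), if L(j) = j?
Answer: -138505987/109 ≈ -1.2707e+6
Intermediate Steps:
b(o, B) = -B/2 + o/B (b(o, B) = o/B + B*(-½) = o/B - B/2 = -B/2 + o/B)
r(Z, W) = 1/(-7/2 + W*Z/7) (r(Z, W) = 1/(-½*7 + (W*Z)/7) = 1/(-7/2 + (W*Z)*(⅐)) = 1/(-7/2 + W*Z/7))
r(L(-6), 5) + 1039*(-1223) = 14/(-49 + 2*5*(-6)) + 1039*(-1223) = 14/(-49 - 60) - 1270697 = 14/(-109) - 1270697 = 14*(-1/109) - 1270697 = -14/109 - 1270697 = -138505987/109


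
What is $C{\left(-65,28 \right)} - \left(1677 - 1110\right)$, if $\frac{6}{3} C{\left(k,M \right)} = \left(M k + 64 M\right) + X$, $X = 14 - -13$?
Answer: $- \frac{1135}{2} \approx -567.5$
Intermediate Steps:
$X = 27$ ($X = 14 + 13 = 27$)
$C{\left(k,M \right)} = \frac{27}{2} + 32 M + \frac{M k}{2}$ ($C{\left(k,M \right)} = \frac{\left(M k + 64 M\right) + 27}{2} = \frac{\left(64 M + M k\right) + 27}{2} = \frac{27 + 64 M + M k}{2} = \frac{27}{2} + 32 M + \frac{M k}{2}$)
$C{\left(-65,28 \right)} - \left(1677 - 1110\right) = \left(\frac{27}{2} + 32 \cdot 28 + \frac{1}{2} \cdot 28 \left(-65\right)\right) - \left(1677 - 1110\right) = \left(\frac{27}{2} + 896 - 910\right) - \left(1677 - 1110\right) = - \frac{1}{2} - 567 = - \frac{1135}{2}$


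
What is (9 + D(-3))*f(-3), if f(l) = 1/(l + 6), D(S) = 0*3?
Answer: 3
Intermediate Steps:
D(S) = 0
f(l) = 1/(6 + l)
(9 + D(-3))*f(-3) = (9 + 0)/(6 - 3) = 9/3 = 9*(1/3) = 3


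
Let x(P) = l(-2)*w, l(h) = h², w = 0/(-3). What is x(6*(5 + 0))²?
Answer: 0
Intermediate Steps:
w = 0 (w = 0*(-⅓) = 0)
x(P) = 0 (x(P) = (-2)²*0 = 4*0 = 0)
x(6*(5 + 0))² = 0² = 0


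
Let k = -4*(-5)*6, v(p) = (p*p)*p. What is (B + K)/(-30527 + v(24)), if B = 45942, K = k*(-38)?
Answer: -41382/16703 ≈ -2.4775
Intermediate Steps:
v(p) = p³ (v(p) = p²*p = p³)
k = 120 (k = 20*6 = 120)
K = -4560 (K = 120*(-38) = -4560)
(B + K)/(-30527 + v(24)) = (45942 - 4560)/(-30527 + 24³) = 41382/(-30527 + 13824) = 41382/(-16703) = 41382*(-1/16703) = -41382/16703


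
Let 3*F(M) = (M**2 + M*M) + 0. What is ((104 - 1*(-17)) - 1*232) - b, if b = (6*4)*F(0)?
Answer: -111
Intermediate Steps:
F(M) = 2*M**2/3 (F(M) = ((M**2 + M*M) + 0)/3 = ((M**2 + M**2) + 0)/3 = (2*M**2 + 0)/3 = (2*M**2)/3 = 2*M**2/3)
b = 0 (b = (6*4)*((2/3)*0**2) = 24*((2/3)*0) = 24*0 = 0)
((104 - 1*(-17)) - 1*232) - b = ((104 - 1*(-17)) - 1*232) - 1*0 = ((104 + 17) - 232) + 0 = (121 - 232) + 0 = -111 + 0 = -111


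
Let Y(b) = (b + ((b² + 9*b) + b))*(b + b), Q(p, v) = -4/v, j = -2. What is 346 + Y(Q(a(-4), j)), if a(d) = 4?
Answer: 450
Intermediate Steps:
Y(b) = 2*b*(b² + 11*b) (Y(b) = (b + (b² + 10*b))*(2*b) = (b² + 11*b)*(2*b) = 2*b*(b² + 11*b))
346 + Y(Q(a(-4), j)) = 346 + 2*(-4/(-2))²*(11 - 4/(-2)) = 346 + 2*(-4*(-½))²*(11 - 4*(-½)) = 346 + 2*2²*(11 + 2) = 346 + 2*4*13 = 346 + 104 = 450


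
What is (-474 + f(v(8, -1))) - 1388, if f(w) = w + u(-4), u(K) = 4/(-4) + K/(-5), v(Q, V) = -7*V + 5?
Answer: -9251/5 ≈ -1850.2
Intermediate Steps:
v(Q, V) = 5 - 7*V
u(K) = -1 - K/5 (u(K) = 4*(-¼) + K*(-⅕) = -1 - K/5)
f(w) = -⅕ + w (f(w) = w + (-1 - ⅕*(-4)) = w + (-1 + ⅘) = w - ⅕ = -⅕ + w)
(-474 + f(v(8, -1))) - 1388 = (-474 + (-⅕ + (5 - 7*(-1)))) - 1388 = (-474 + (-⅕ + (5 + 7))) - 1388 = (-474 + (-⅕ + 12)) - 1388 = (-474 + 59/5) - 1388 = -2311/5 - 1388 = -9251/5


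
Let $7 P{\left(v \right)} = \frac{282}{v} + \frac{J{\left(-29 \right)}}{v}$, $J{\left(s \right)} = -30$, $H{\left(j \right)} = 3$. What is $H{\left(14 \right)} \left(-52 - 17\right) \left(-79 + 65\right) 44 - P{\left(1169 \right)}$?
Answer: $\frac{149061492}{1169} \approx 1.2751 \cdot 10^{5}$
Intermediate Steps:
$P{\left(v \right)} = \frac{36}{v}$ ($P{\left(v \right)} = \frac{\frac{282}{v} - \frac{30}{v}}{7} = \frac{252 \frac{1}{v}}{7} = \frac{36}{v}$)
$H{\left(14 \right)} \left(-52 - 17\right) \left(-79 + 65\right) 44 - P{\left(1169 \right)} = 3 \left(-52 - 17\right) \left(-79 + 65\right) 44 - \frac{36}{1169} = 3 \left(\left(-69\right) \left(-14\right)\right) 44 - 36 \cdot \frac{1}{1169} = 3 \cdot 966 \cdot 44 - \frac{36}{1169} = 2898 \cdot 44 - \frac{36}{1169} = 127512 - \frac{36}{1169} = \frac{149061492}{1169}$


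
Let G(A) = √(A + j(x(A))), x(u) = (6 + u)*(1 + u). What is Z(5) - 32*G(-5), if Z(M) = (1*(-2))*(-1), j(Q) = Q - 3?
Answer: 2 - 64*I*√3 ≈ 2.0 - 110.85*I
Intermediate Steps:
x(u) = (1 + u)*(6 + u)
j(Q) = -3 + Q
Z(M) = 2 (Z(M) = -2*(-1) = 2)
G(A) = √(3 + A² + 8*A) (G(A) = √(A + (-3 + (6 + A² + 7*A))) = √(A + (3 + A² + 7*A)) = √(3 + A² + 8*A))
Z(5) - 32*G(-5) = 2 - 32*√(3 + (-5)² + 8*(-5)) = 2 - 32*√(3 + 25 - 40) = 2 - 64*I*√3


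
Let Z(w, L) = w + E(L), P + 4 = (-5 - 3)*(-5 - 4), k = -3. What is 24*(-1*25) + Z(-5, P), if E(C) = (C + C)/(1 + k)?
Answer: -673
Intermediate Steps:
E(C) = -C (E(C) = (C + C)/(1 - 3) = (2*C)/(-2) = (2*C)*(-½) = -C)
P = 68 (P = -4 + (-5 - 3)*(-5 - 4) = -4 - 8*(-9) = -4 + 72 = 68)
Z(w, L) = w - L
24*(-1*25) + Z(-5, P) = 24*(-1*25) + (-5 - 1*68) = 24*(-25) + (-5 - 68) = -600 - 73 = -673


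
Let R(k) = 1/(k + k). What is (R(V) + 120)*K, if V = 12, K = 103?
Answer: 296743/24 ≈ 12364.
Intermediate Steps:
R(k) = 1/(2*k)
(R(V) + 120)*K = ((½)/12 + 120)*103 = ((½)*(1/12) + 120)*103 = (1/24 + 120)*103 = (2881/24)*103 = 296743/24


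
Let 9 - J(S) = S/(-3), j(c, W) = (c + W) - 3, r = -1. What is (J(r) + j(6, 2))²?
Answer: 1681/9 ≈ 186.78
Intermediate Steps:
j(c, W) = -3 + W + c (j(c, W) = (W + c) - 3 = -3 + W + c)
J(S) = 9 + S/3 (J(S) = 9 - S/(-3) = 9 - S*(-1)/3 = 9 - (-1)*S/3 = 9 + S/3)
(J(r) + j(6, 2))² = ((9 + (⅓)*(-1)) + (-3 + 2 + 6))² = ((9 - ⅓) + 5)² = (26/3 + 5)² = (41/3)² = 1681/9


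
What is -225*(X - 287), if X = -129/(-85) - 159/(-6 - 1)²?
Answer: 54114705/833 ≈ 64964.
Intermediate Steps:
X = -7194/4165 (X = -129*(-1/85) - 159/((-7)²) = 129/85 - 159/49 = -7194/4165 ≈ -1.7273)
-225*(X - 287) = -225*(-7194/4165 - 287) = -225*(-1202549/4165) = 54114705/833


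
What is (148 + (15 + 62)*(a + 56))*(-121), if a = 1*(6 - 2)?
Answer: -576928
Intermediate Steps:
a = 4 (a = 1*4 = 4)
(148 + (15 + 62)*(a + 56))*(-121) = (148 + (15 + 62)*(4 + 56))*(-121) = (148 + 77*60)*(-121) = (148 + 4620)*(-121) = 4768*(-121) = -576928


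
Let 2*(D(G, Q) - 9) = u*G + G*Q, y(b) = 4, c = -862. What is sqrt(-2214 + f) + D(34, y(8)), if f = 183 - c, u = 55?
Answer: 1012 + I*sqrt(1169) ≈ 1012.0 + 34.191*I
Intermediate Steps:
D(G, Q) = 9 + 55*G/2 + G*Q/2 (D(G, Q) = 9 + (55*G + G*Q)/2 = 9 + (55*G/2 + G*Q/2) = 9 + 55*G/2 + G*Q/2)
f = 1045 (f = 183 - 1*(-862) = 183 + 862 = 1045)
sqrt(-2214 + f) + D(34, y(8)) = sqrt(-2214 + 1045) + (9 + (55/2)*34 + (1/2)*34*4) = sqrt(-1169) + (9 + 935 + 68) = I*sqrt(1169) + 1012 = 1012 + I*sqrt(1169)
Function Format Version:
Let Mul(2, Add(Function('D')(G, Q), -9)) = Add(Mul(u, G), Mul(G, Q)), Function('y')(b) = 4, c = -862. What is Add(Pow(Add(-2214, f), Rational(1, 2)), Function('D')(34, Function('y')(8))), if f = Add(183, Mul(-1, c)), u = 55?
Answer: Add(1012, Mul(I, Pow(1169, Rational(1, 2)))) ≈ Add(1012.0, Mul(34.191, I))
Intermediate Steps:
Function('D')(G, Q) = Add(9, Mul(Rational(55, 2), G), Mul(Rational(1, 2), G, Q)) (Function('D')(G, Q) = Add(9, Mul(Rational(1, 2), Add(Mul(55, G), Mul(G, Q)))) = Add(9, Add(Mul(Rational(55, 2), G), Mul(Rational(1, 2), G, Q))) = Add(9, Mul(Rational(55, 2), G), Mul(Rational(1, 2), G, Q)))
f = 1045 (f = Add(183, Mul(-1, -862)) = Add(183, 862) = 1045)
Add(Pow(Add(-2214, f), Rational(1, 2)), Function('D')(34, Function('y')(8))) = Add(Pow(Add(-2214, 1045), Rational(1, 2)), Add(9, Mul(Rational(55, 2), 34), Mul(Rational(1, 2), 34, 4))) = Add(Pow(-1169, Rational(1, 2)), Add(9, 935, 68)) = Add(Mul(I, Pow(1169, Rational(1, 2))), 1012) = Add(1012, Mul(I, Pow(1169, Rational(1, 2))))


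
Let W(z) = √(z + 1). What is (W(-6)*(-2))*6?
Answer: -12*I*√5 ≈ -26.833*I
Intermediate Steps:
W(z) = √(1 + z)
(W(-6)*(-2))*6 = (√(1 - 6)*(-2))*6 = (√(-5)*(-2))*6 = ((I*√5)*(-2))*6 = -2*I*√5*6 = -12*I*√5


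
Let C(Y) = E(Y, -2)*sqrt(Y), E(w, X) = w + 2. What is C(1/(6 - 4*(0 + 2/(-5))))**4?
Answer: 1076168025/3010936384 ≈ 0.35742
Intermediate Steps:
E(w, X) = 2 + w
C(Y) = sqrt(Y)*(2 + Y) (C(Y) = (2 + Y)*sqrt(Y) = sqrt(Y)*(2 + Y))
C(1/(6 - 4*(0 + 2/(-5))))**4 = (sqrt(1/(6 - 4*(0 + 2/(-5))))*(2 + 1/(6 - 4*(0 + 2/(-5)))))**4 = (sqrt(1/(6 - 4*(0 + 2*(-1/5))))*(2 + 1/(6 - 4*(0 + 2*(-1/5)))))**4 = (sqrt(1/(6 - 4*(0 - 2/5)))*(2 + 1/(6 - 4*(0 - 2/5))))**4 = (sqrt(1/(6 - 4*(-2/5)))*(2 + 1/(6 - 4*(-2/5))))**4 = (sqrt(1/(6 + 8/5))*(2 + 1/(6 + 8/5)))**4 = (sqrt(1/(38/5))*(2 + 1/(38/5)))**4 = (sqrt(5/38)*(2 + 5/38))**4 = ((sqrt(190)/38)*(81/38))**4 = (81*sqrt(190)/1444)**4 = 1076168025/3010936384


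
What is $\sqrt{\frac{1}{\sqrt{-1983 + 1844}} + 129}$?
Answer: $\frac{\sqrt{2492409 - 139 i \sqrt{139}}}{139} \approx 11.358 - 0.0037339 i$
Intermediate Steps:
$\sqrt{\frac{1}{\sqrt{-1983 + 1844}} + 129} = \sqrt{\frac{1}{\sqrt{-139}} + 129} = \sqrt{\frac{1}{i \sqrt{139}} + 129} = \sqrt{- \frac{i \sqrt{139}}{139} + 129} = \sqrt{129 - \frac{i \sqrt{139}}{139}}$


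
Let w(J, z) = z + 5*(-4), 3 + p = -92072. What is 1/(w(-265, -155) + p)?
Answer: -1/92250 ≈ -1.0840e-5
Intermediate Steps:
p = -92075 (p = -3 - 92072 = -92075)
w(J, z) = -20 + z (w(J, z) = z - 20 = -20 + z)
1/(w(-265, -155) + p) = 1/((-20 - 155) - 92075) = 1/(-175 - 92075) = 1/(-92250) = -1/92250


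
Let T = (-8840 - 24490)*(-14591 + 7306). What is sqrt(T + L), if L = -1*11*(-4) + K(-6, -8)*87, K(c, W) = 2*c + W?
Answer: sqrt(242807354) ≈ 15582.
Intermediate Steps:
K(c, W) = W + 2*c
L = -1696 (L = -1*11*(-4) + (-8 + 2*(-6))*87 = -11*(-4) + (-8 - 12)*87 = 44 - 20*87 = 44 - 1740 = -1696)
T = 242809050 (T = -33330*(-7285) = 242809050)
sqrt(T + L) = sqrt(242809050 - 1696) = sqrt(242807354)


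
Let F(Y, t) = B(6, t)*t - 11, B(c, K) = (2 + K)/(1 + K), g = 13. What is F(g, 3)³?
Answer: -24389/64 ≈ -381.08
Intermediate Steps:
B(c, K) = (2 + K)/(1 + K)
F(Y, t) = -11 + t*(2 + t)/(1 + t) (F(Y, t) = ((2 + t)/(1 + t))*t - 11 = t*(2 + t)/(1 + t) - 11 = -11 + t*(2 + t)/(1 + t))
F(g, 3)³ = ((-11 + 3² - 9*3)/(1 + 3))³ = ((-11 + 9 - 27)/4)³ = ((¼)*(-29))³ = (-29/4)³ = -24389/64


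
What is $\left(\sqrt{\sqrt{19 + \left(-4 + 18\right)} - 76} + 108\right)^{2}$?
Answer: $\left(108 + i \sqrt{76 - \sqrt{33}}\right)^{2} \approx 11594.0 + 1810.5 i$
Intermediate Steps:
$\left(\sqrt{\sqrt{19 + \left(-4 + 18\right)} - 76} + 108\right)^{2} = \left(\sqrt{\sqrt{19 + 14} - 76} + 108\right)^{2} = \left(\sqrt{\sqrt{33} - 76} + 108\right)^{2} = \left(\sqrt{-76 + \sqrt{33}} + 108\right)^{2} = \left(108 + \sqrt{-76 + \sqrt{33}}\right)^{2}$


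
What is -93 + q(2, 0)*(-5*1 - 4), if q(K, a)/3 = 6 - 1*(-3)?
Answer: -336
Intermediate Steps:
q(K, a) = 27 (q(K, a) = 3*(6 - 1*(-3)) = 3*(6 + 3) = 3*9 = 27)
-93 + q(2, 0)*(-5*1 - 4) = -93 + 27*(-5*1 - 4) = -93 + 27*(-5 - 4) = -93 + 27*(-9) = -93 - 243 = -336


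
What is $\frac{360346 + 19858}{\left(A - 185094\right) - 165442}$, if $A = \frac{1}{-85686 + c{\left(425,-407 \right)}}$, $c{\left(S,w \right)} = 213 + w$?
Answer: $- \frac{32651919520}{30104031681} \approx -1.0846$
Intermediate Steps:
$A = - \frac{1}{85880}$ ($A = \frac{1}{-85686 + \left(213 - 407\right)} = \frac{1}{-85686 - 194} = \frac{1}{-85880} = - \frac{1}{85880} \approx -1.1644 \cdot 10^{-5}$)
$\frac{360346 + 19858}{\left(A - 185094\right) - 165442} = \frac{360346 + 19858}{\left(- \frac{1}{85880} - 185094\right) - 165442} = \frac{380204}{\left(- \frac{1}{85880} - 185094\right) - 165442} = \frac{380204}{- \frac{15895872721}{85880} - 165442} = \frac{380204}{- \frac{30104031681}{85880}} = 380204 \left(- \frac{85880}{30104031681}\right) = - \frac{32651919520}{30104031681}$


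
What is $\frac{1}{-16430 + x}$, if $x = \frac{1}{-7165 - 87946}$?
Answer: $- \frac{95111}{1562673731} \approx -6.0864 \cdot 10^{-5}$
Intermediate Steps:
$x = - \frac{1}{95111}$ ($x = \frac{1}{-7165 - 87946} = \frac{1}{-95111} = - \frac{1}{95111} \approx -1.0514 \cdot 10^{-5}$)
$\frac{1}{-16430 + x} = \frac{1}{-16430 - \frac{1}{95111}} = \frac{1}{- \frac{1562673731}{95111}} = - \frac{95111}{1562673731}$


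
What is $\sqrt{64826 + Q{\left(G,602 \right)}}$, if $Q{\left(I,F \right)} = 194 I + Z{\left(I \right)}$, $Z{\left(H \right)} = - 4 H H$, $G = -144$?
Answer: $i \sqrt{46054} \approx 214.6 i$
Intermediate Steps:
$Z{\left(H \right)} = - 4 H^{2}$
$Q{\left(I,F \right)} = - 4 I^{2} + 194 I$ ($Q{\left(I,F \right)} = 194 I - 4 I^{2} = - 4 I^{2} + 194 I$)
$\sqrt{64826 + Q{\left(G,602 \right)}} = \sqrt{64826 + 2 \left(-144\right) \left(97 - -288\right)} = \sqrt{64826 + 2 \left(-144\right) \left(97 + 288\right)} = \sqrt{64826 + 2 \left(-144\right) 385} = \sqrt{64826 - 110880} = \sqrt{-46054} = i \sqrt{46054}$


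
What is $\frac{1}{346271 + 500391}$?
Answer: $\frac{1}{846662} \approx 1.1811 \cdot 10^{-6}$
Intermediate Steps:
$\frac{1}{346271 + 500391} = \frac{1}{846662}$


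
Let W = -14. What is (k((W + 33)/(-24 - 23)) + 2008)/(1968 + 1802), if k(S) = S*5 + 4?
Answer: 94469/177190 ≈ 0.53315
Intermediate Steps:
k(S) = 4 + 5*S (k(S) = 5*S + 4 = 4 + 5*S)
(k((W + 33)/(-24 - 23)) + 2008)/(1968 + 1802) = ((4 + 5*((-14 + 33)/(-24 - 23))) + 2008)/(1968 + 1802) = ((4 + 5*(19/(-47))) + 2008)/3770 = ((4 + 5*(19*(-1/47))) + 2008)*(1/3770) = ((4 + 5*(-19/47)) + 2008)*(1/3770) = ((4 - 95/47) + 2008)*(1/3770) = (93/47 + 2008)*(1/3770) = (94469/47)*(1/3770) = 94469/177190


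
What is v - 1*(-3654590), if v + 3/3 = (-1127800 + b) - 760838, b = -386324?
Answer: 1379627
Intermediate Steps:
v = -2274963 (v = -1 + ((-1127800 - 386324) - 760838) = -1 + (-1514124 - 760838) = -1 - 2274962 = -2274963)
v - 1*(-3654590) = -2274963 - 1*(-3654590) = -2274963 + 3654590 = 1379627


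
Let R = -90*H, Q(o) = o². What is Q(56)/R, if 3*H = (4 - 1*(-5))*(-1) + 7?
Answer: 784/15 ≈ 52.267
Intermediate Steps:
H = -⅔ (H = ((4 - 1*(-5))*(-1) + 7)/3 = ((4 + 5)*(-1) + 7)/3 = (9*(-1) + 7)/3 = (-9 + 7)/3 = (⅓)*(-2) = -⅔ ≈ -0.66667)
R = 60 (R = -90*(-⅔) = 60)
Q(56)/R = 56²/60 = 3136*(1/60) = 784/15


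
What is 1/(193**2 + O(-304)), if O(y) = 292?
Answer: 1/37541 ≈ 2.6638e-5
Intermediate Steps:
1/(193**2 + O(-304)) = 1/(193**2 + 292) = 1/(37249 + 292) = 1/37541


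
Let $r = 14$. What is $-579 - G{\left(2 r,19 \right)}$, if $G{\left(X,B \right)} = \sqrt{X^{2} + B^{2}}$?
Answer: $-579 - \sqrt{1145} \approx -612.84$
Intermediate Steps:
$G{\left(X,B \right)} = \sqrt{B^{2} + X^{2}}$
$-579 - G{\left(2 r,19 \right)} = -579 - \sqrt{19^{2} + \left(2 \cdot 14\right)^{2}} = -579 - \sqrt{361 + 28^{2}} = -579 - \sqrt{361 + 784} = -579 - \sqrt{1145}$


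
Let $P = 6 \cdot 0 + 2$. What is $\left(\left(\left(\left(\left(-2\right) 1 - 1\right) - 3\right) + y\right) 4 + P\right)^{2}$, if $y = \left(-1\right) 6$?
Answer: $2116$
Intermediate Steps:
$y = -6$
$P = 2$ ($P = 0 + 2 = 2$)
$\left(\left(\left(\left(\left(-2\right) 1 - 1\right) - 3\right) + y\right) 4 + P\right)^{2} = \left(\left(\left(\left(\left(-2\right) 1 - 1\right) - 3\right) - 6\right) 4 + 2\right)^{2} = \left(\left(\left(\left(-2 - 1\right) - 3\right) - 6\right) 4 + 2\right)^{2} = \left(\left(\left(-3 - 3\right) - 6\right) 4 + 2\right)^{2} = \left(\left(-6 - 6\right) 4 + 2\right)^{2} = \left(\left(-12\right) 4 + 2\right)^{2} = \left(-48 + 2\right)^{2} = \left(-46\right)^{2} = 2116$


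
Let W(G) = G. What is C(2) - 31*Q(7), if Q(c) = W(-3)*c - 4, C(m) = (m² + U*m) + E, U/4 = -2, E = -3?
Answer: 760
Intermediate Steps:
U = -8 (U = 4*(-2) = -8)
C(m) = -3 + m² - 8*m (C(m) = (m² - 8*m) - 3 = -3 + m² - 8*m)
Q(c) = -4 - 3*c (Q(c) = -3*c - 4 = -4 - 3*c)
C(2) - 31*Q(7) = (-3 + 2² - 8*2) - 31*(-4 - 3*7) = (-3 + 4 - 16) - 31*(-4 - 21) = -15 - 31*(-25) = -15 + 775 = 760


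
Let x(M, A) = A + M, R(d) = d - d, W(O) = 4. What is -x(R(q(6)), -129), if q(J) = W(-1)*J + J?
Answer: 129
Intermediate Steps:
q(J) = 5*J (q(J) = 4*J + J = 5*J)
R(d) = 0
-x(R(q(6)), -129) = -(-129 + 0) = -1*(-129) = 129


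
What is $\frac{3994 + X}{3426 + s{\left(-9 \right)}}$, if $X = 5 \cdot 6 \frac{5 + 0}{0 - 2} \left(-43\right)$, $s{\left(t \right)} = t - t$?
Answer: $\frac{7219}{3426} \approx 2.1071$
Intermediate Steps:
$s{\left(t \right)} = 0$
$X = 3225$ ($X = 30 \frac{5}{-2} \left(-43\right) = 30 \cdot 5 \left(- \frac{1}{2}\right) \left(-43\right) = 30 \left(- \frac{5}{2}\right) \left(-43\right) = \left(-75\right) \left(-43\right) = 3225$)
$\frac{3994 + X}{3426 + s{\left(-9 \right)}} = \frac{3994 + 3225}{3426 + 0} = \frac{7219}{3426}$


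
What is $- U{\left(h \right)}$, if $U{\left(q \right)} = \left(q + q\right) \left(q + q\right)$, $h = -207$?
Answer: $-171396$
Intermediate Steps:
$U{\left(q \right)} = 4 q^{2}$ ($U{\left(q \right)} = 2 q 2 q = 4 q^{2}$)
$- U{\left(h \right)} = - 4 \left(-207\right)^{2} = - 4 \cdot 42849 = \left(-1\right) 171396 = -171396$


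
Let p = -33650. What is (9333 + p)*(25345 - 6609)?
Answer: -455603312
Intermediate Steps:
(9333 + p)*(25345 - 6609) = (9333 - 33650)*(25345 - 6609) = -24317*18736 = -455603312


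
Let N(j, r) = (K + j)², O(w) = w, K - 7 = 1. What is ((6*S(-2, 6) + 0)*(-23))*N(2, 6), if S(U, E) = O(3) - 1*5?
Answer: 27600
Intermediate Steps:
K = 8 (K = 7 + 1 = 8)
S(U, E) = -2 (S(U, E) = 3 - 1*5 = 3 - 5 = -2)
N(j, r) = (8 + j)²
((6*S(-2, 6) + 0)*(-23))*N(2, 6) = ((6*(-2) + 0)*(-23))*(8 + 2)² = ((-12 + 0)*(-23))*10² = -12*(-23)*100 = 276*100 = 27600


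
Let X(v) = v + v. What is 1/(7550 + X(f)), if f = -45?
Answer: 1/7460 ≈ 0.00013405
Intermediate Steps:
X(v) = 2*v
1/(7550 + X(f)) = 1/(7550 + 2*(-45)) = 1/(7550 - 90) = 1/7460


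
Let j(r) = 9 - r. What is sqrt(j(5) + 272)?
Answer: 2*sqrt(69) ≈ 16.613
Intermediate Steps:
sqrt(j(5) + 272) = sqrt((9 - 1*5) + 272) = sqrt((9 - 5) + 272) = sqrt(4 + 272) = sqrt(276) = 2*sqrt(69)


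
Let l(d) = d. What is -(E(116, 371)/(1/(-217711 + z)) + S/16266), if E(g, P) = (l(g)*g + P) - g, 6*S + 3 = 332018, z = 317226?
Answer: -133164878635355/97596 ≈ -1.3644e+9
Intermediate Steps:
S = 332015/6 (S = -1/2 + (1/6)*332018 = -1/2 + 166009/3 = 332015/6 ≈ 55336.)
E(g, P) = P + g**2 - g (E(g, P) = (g*g + P) - g = (g**2 + P) - g = (P + g**2) - g = P + g**2 - g)
-(E(116, 371)/(1/(-217711 + z)) + S/16266) = -((371 + 116**2 - 1*116)/(1/(-217711 + 317226)) + (332015/6)/16266) = -((371 + 13456 - 116)/(1/99515) + (332015/6)*(1/16266)) = -(13711/(1/99515) + 332015/97596) = -(13711*99515 + 332015/97596) = -(1364450165 + 332015/97596) = -1*133164878635355/97596 = -133164878635355/97596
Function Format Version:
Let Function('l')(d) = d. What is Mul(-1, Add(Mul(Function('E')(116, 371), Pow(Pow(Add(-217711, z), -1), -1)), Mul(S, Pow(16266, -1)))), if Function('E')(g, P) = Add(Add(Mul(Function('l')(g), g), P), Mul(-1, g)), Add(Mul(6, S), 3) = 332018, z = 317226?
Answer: Rational(-133164878635355, 97596) ≈ -1.3644e+9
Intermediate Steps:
S = Rational(332015, 6) (S = Add(Rational(-1, 2), Mul(Rational(1, 6), 332018)) = Add(Rational(-1, 2), Rational(166009, 3)) = Rational(332015, 6) ≈ 55336.)
Function('E')(g, P) = Add(P, Pow(g, 2), Mul(-1, g)) (Function('E')(g, P) = Add(Add(Mul(g, g), P), Mul(-1, g)) = Add(Add(Pow(g, 2), P), Mul(-1, g)) = Add(Add(P, Pow(g, 2)), Mul(-1, g)) = Add(P, Pow(g, 2), Mul(-1, g)))
Mul(-1, Add(Mul(Function('E')(116, 371), Pow(Pow(Add(-217711, z), -1), -1)), Mul(S, Pow(16266, -1)))) = Mul(-1, Add(Mul(Add(371, Pow(116, 2), Mul(-1, 116)), Pow(Pow(Add(-217711, 317226), -1), -1)), Mul(Rational(332015, 6), Pow(16266, -1)))) = Mul(-1, Add(Mul(Add(371, 13456, -116), Pow(Pow(99515, -1), -1)), Mul(Rational(332015, 6), Rational(1, 16266)))) = Mul(-1, Add(Mul(13711, Pow(Rational(1, 99515), -1)), Rational(332015, 97596))) = Mul(-1, Add(Mul(13711, 99515), Rational(332015, 97596))) = Mul(-1, Add(1364450165, Rational(332015, 97596))) = Mul(-1, Rational(133164878635355, 97596)) = Rational(-133164878635355, 97596)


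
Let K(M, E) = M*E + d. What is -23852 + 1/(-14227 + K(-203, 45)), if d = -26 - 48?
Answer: -558995473/23436 ≈ -23852.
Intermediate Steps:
d = -74
K(M, E) = -74 + E*M (K(M, E) = M*E - 74 = E*M - 74 = -74 + E*M)
-23852 + 1/(-14227 + K(-203, 45)) = -23852 + 1/(-14227 + (-74 + 45*(-203))) = -23852 + 1/(-14227 + (-74 - 9135)) = -23852 + 1/(-14227 - 9209) = -23852 + 1/(-23436) = -23852 - 1/23436 = -558995473/23436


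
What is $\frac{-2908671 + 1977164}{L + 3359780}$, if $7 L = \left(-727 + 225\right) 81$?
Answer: $- \frac{6520549}{23477798} \approx -0.27773$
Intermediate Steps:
$L = - \frac{40662}{7}$ ($L = \frac{\left(-727 + 225\right) 81}{7} = \frac{\left(-502\right) 81}{7} = \frac{1}{7} \left(-40662\right) = - \frac{40662}{7} \approx -5808.9$)
$\frac{-2908671 + 1977164}{L + 3359780} = \frac{-2908671 + 1977164}{- \frac{40662}{7} + 3359780} = - \frac{931507}{\frac{23477798}{7}} = \left(-931507\right) \frac{7}{23477798} = - \frac{6520549}{23477798}$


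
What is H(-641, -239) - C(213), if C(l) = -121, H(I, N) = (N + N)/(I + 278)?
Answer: 44401/363 ≈ 122.32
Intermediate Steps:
H(I, N) = 2*N/(278 + I) (H(I, N) = (2*N)/(278 + I) = 2*N/(278 + I))
H(-641, -239) - C(213) = 2*(-239)/(278 - 641) - 1*(-121) = 2*(-239)/(-363) + 121 = 2*(-239)*(-1/363) + 121 = 478/363 + 121 = 44401/363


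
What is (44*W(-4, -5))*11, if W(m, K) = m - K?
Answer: 484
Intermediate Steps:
(44*W(-4, -5))*11 = (44*(-4 - 1*(-5)))*11 = (44*(-4 + 5))*11 = (44*1)*11 = 44*11 = 484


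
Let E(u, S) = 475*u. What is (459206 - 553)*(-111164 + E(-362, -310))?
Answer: -129851085442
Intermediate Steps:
(459206 - 553)*(-111164 + E(-362, -310)) = (459206 - 553)*(-111164 + 475*(-362)) = 458653*(-111164 - 171950) = 458653*(-283114) = -129851085442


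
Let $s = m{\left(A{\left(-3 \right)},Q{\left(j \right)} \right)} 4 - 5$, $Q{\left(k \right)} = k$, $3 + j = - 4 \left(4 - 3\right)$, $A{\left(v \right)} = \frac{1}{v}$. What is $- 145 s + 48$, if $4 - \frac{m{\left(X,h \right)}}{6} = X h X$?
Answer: $- \frac{47561}{3} \approx -15854.0$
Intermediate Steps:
$j = -7$ ($j = -3 - 4 \left(4 - 3\right) = -3 - 4 = -7$)
$m{\left(X,h \right)} = 24 - 6 h X^{2}$ ($m{\left(X,h \right)} = 24 - 6 X h X = 24 - 6 h X^{2}$)
$s = \frac{329}{3}$ ($s = \left(24 - - 42 \left(\frac{1}{-3}\right)^{2}\right) 4 - 5 = \left(24 - - 42 \left(- \frac{1}{3}\right)^{2}\right) 4 - 5 = \left(24 - \left(-42\right) \frac{1}{9}\right) 4 - 5 = \left(24 + \frac{14}{3}\right) 4 - 5 = \frac{86}{3} \cdot 4 - 5 = \frac{344}{3} - 5 = \frac{329}{3} \approx 109.67$)
$- 145 s + 48 = \left(-145\right) \frac{329}{3} + 48 = - \frac{47705}{3} + 48 = - \frac{47561}{3}$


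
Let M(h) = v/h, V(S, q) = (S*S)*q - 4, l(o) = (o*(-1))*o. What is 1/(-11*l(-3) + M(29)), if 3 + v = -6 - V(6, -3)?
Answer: 29/2974 ≈ 0.0097512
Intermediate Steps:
l(o) = -o**2 (l(o) = (-o)*o = -o**2)
V(S, q) = -4 + q*S**2 (V(S, q) = S**2*q - 4 = q*S**2 - 4 = -4 + q*S**2)
v = 103 (v = -3 + (-6 - (-4 - 3*6**2)) = -3 + (-6 - (-4 - 3*36)) = -3 + (-6 - (-4 - 108)) = -3 + (-6 - 1*(-112)) = -3 + (-6 + 112) = -3 + 106 = 103)
M(h) = 103/h
1/(-11*l(-3) + M(29)) = 1/(-(-11)*(-3)**2 + 103/29) = 1/(-(-11)*9 + 103*(1/29)) = 1/(-11*(-9) + 103/29) = 1/(99 + 103/29) = 1/(2974/29) = 29/2974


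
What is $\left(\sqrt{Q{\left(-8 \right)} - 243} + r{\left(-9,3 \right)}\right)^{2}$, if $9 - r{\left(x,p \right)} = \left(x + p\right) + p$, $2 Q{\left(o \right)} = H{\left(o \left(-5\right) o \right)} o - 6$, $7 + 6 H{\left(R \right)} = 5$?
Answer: $\frac{\left(36 + i \sqrt{2202}\right)^{2}}{9} \approx -100.67 + 375.4 i$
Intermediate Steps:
$H{\left(R \right)} = - \frac{1}{3}$ ($H{\left(R \right)} = - \frac{7}{6} + \frac{1}{6} \cdot 5 = - \frac{7}{6} + \frac{5}{6} = - \frac{1}{3}$)
$Q{\left(o \right)} = -3 - \frac{o}{6}$ ($Q{\left(o \right)} = \frac{- \frac{o}{3} - 6}{2} = \frac{-6 - \frac{o}{3}}{2} = -3 - \frac{o}{6}$)
$r{\left(x,p \right)} = 9 - x - 2 p$ ($r{\left(x,p \right)} = 9 - \left(\left(x + p\right) + p\right) = 9 - \left(\left(p + x\right) + p\right) = 9 - \left(x + 2 p\right) = 9 - x - 2 p$)
$\left(\sqrt{Q{\left(-8 \right)} - 243} + r{\left(-9,3 \right)}\right)^{2} = \left(\sqrt{\left(-3 - - \frac{4}{3}\right) - 243} - -12\right)^{2} = \left(\sqrt{\left(-3 + \frac{4}{3}\right) - 243} + \left(9 + 9 - 6\right)\right)^{2} = \left(\sqrt{- \frac{5}{3} - 243} + 12\right)^{2} = \left(\sqrt{- \frac{734}{3}} + 12\right)^{2} = \left(\frac{i \sqrt{2202}}{3} + 12\right)^{2} = \left(12 + \frac{i \sqrt{2202}}{3}\right)^{2}$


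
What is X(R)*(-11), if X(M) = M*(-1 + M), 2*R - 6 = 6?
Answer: -330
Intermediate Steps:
R = 6 (R = 3 + (½)*6 = 3 + 3 = 6)
X(R)*(-11) = (6*(-1 + 6))*(-11) = (6*5)*(-11) = 30*(-11) = -330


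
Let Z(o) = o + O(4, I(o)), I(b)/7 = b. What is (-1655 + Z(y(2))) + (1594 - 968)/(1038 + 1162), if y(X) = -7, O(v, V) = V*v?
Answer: -2043487/1100 ≈ -1857.7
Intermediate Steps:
I(b) = 7*b
Z(o) = 29*o (Z(o) = o + (7*o)*4 = o + 28*o = 29*o)
(-1655 + Z(y(2))) + (1594 - 968)/(1038 + 1162) = (-1655 + 29*(-7)) + (1594 - 968)/(1038 + 1162) = (-1655 - 203) + 626/2200 = -1858 + 626*(1/2200) = -1858 + 313/1100 = -2043487/1100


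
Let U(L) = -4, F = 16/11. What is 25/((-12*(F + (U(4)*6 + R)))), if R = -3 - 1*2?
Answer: 275/3636 ≈ 0.075633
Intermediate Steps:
F = 16/11 (F = 16*(1/11) = 16/11 ≈ 1.4545)
R = -5 (R = -3 - 2 = -5)
25/((-12*(F + (U(4)*6 + R)))) = 25/((-12*(16/11 + (-4*6 - 5)))) = 25/((-12*(16/11 + (-24 - 5)))) = 25/((-12*(16/11 - 29))) = 25/((-12*(-303/11))) = 25/(3636/11) = 25*(11/3636) = 275/3636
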